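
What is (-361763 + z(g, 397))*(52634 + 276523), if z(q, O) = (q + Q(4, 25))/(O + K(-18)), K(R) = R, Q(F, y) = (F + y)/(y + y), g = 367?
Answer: -2256499761262947/18950 ≈ -1.1908e+11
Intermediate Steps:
Q(F, y) = (F + y)/(2*y) (Q(F, y) = (F + y)/((2*y)) = (F + y)*(1/(2*y)) = (F + y)/(2*y))
z(q, O) = (29/50 + q)/(-18 + O) (z(q, O) = (q + (½)*(4 + 25)/25)/(O - 18) = (q + (½)*(1/25)*29)/(-18 + O) = (q + 29/50)/(-18 + O) = (29/50 + q)/(-18 + O))
(-361763 + z(g, 397))*(52634 + 276523) = (-361763 + (29/50 + 367)/(-18 + 397))*(52634 + 276523) = (-361763 + (18379/50)/379)*329157 = (-361763 + (1/379)*(18379/50))*329157 = (-361763 + 18379/18950)*329157 = -6855390471/18950*329157 = -2256499761262947/18950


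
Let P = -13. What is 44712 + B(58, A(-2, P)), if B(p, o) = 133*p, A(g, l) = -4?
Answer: 52426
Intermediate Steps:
44712 + B(58, A(-2, P)) = 44712 + 133*58 = 44712 + 7714 = 52426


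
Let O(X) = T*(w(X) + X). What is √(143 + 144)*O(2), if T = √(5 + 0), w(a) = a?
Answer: 4*√1435 ≈ 151.53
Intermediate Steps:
T = √5 ≈ 2.2361
O(X) = 2*X*√5 (O(X) = √5*(X + X) = √5*(2*X) = 2*X*√5)
√(143 + 144)*O(2) = √(143 + 144)*(2*2*√5) = √287*(4*√5) = 4*√1435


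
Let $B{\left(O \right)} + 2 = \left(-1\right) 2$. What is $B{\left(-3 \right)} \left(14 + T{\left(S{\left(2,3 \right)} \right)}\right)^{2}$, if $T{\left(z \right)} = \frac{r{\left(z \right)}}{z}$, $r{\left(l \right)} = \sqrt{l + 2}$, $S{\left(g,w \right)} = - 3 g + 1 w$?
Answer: $- \frac{7052}{9} + \frac{112 i}{3} \approx -783.56 + 37.333 i$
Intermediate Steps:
$S{\left(g,w \right)} = w - 3 g$ ($S{\left(g,w \right)} = - 3 g + w = w - 3 g$)
$B{\left(O \right)} = -4$ ($B{\left(O \right)} = -2 - 2 = -4$)
$r{\left(l \right)} = \sqrt{2 + l}$
$T{\left(z \right)} = \frac{\sqrt{2 + z}}{z}$
$B{\left(-3 \right)} \left(14 + T{\left(S{\left(2,3 \right)} \right)}\right)^{2} = - 4 \left(14 + \frac{\sqrt{2 + \left(3 - 6\right)}}{3 - 6}\right)^{2} = - 4 \left(14 + \frac{\sqrt{2 - 3}}{-3}\right)^{2} = - 4 \left(14 - \frac{\sqrt{-1}}{3}\right)^{2} = - 4 \left(14 - \frac{i}{3}\right)^{2}$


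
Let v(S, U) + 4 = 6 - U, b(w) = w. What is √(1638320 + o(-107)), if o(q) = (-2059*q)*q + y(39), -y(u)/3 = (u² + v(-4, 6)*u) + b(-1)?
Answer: I*√21939263 ≈ 4683.9*I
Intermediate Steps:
v(S, U) = 2 - U (v(S, U) = -4 + (6 - U) = 2 - U)
y(u) = 3 - 3*u² + 12*u (y(u) = -3*((u² + (2 - 1*6)*u) - 1) = -3*((u² + (2 - 6)*u) - 1) = -3*((u² - 4*u) - 1) = -3*(-1 + u² - 4*u) = 3 - 3*u² + 12*u)
o(q) = -4092 - 2059*q² (o(q) = (-2059*q)*q + (3 - 3*39² + 12*39) = -2059*q² + (3 - 3*1521 + 468) = -2059*q² + (3 - 4563 + 468) = -2059*q² - 4092 = -4092 - 2059*q²)
√(1638320 + o(-107)) = √(1638320 + (-4092 - 2059*(-107)²)) = √(1638320 + (-4092 - 2059*11449)) = √(1638320 + (-4092 - 23573491)) = √(1638320 - 23577583) = √(-21939263) = I*√21939263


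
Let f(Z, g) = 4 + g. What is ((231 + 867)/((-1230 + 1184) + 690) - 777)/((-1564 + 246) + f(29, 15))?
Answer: 83215/139426 ≈ 0.59684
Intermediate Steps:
((231 + 867)/((-1230 + 1184) + 690) - 777)/((-1564 + 246) + f(29, 15)) = ((231 + 867)/((-1230 + 1184) + 690) - 777)/((-1564 + 246) + (4 + 15)) = (1098/(-46 + 690) - 777)/(-1318 + 19) = (1098/644 - 777)/(-1299) = (1098*(1/644) - 777)*(-1/1299) = (549/322 - 777)*(-1/1299) = -249645/322*(-1/1299) = 83215/139426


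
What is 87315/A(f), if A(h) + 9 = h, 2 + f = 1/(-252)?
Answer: -22003380/2773 ≈ -7934.9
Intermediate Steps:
f = -505/252 (f = -2 + 1/(-252) = -2 - 1/252 = -505/252 ≈ -2.0040)
A(h) = -9 + h
87315/A(f) = 87315/(-9 - 505/252) = 87315/(-2773/252) = 87315*(-252/2773) = -22003380/2773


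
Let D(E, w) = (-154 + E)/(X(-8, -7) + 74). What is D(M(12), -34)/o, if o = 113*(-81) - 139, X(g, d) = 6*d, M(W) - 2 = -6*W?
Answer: 7/9292 ≈ 0.00075334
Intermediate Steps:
M(W) = 2 - 6*W
D(E, w) = -77/16 + E/32 (D(E, w) = (-154 + E)/(6*(-7) + 74) = (-154 + E)/(-42 + 74) = (-154 + E)/32 = (-154 + E)*(1/32) = -77/16 + E/32)
o = -9292 (o = -9153 - 139 = -9292)
D(M(12), -34)/o = (-77/16 + (2 - 6*12)/32)/(-9292) = (-77/16 + (2 - 72)/32)*(-1/9292) = (-77/16 + (1/32)*(-70))*(-1/9292) = (-77/16 - 35/16)*(-1/9292) = -7*(-1/9292) = 7/9292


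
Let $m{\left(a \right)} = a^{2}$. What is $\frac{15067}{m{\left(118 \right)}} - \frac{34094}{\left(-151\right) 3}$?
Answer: $\frac{481550207}{6307572} \approx 76.345$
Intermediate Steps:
$\frac{15067}{m{\left(118 \right)}} - \frac{34094}{\left(-151\right) 3} = \frac{15067}{118^{2}} - \frac{34094}{\left(-151\right) 3} = \frac{15067}{13924} - \frac{34094}{-453} = 15067 \cdot \frac{1}{13924} - - \frac{34094}{453} = \frac{15067}{13924} + \frac{34094}{453} = \frac{481550207}{6307572}$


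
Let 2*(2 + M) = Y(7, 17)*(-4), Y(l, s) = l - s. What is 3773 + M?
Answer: 3791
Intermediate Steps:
M = 18 (M = -2 + ((7 - 1*17)*(-4))/2 = -2 + ((7 - 17)*(-4))/2 = -2 + (-10*(-4))/2 = -2 + (½)*40 = -2 + 20 = 18)
3773 + M = 3773 + 18 = 3791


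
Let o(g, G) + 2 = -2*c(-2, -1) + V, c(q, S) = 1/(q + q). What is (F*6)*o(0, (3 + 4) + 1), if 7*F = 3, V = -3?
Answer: -81/7 ≈ -11.571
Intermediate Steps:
F = 3/7 (F = (⅐)*3 = 3/7 ≈ 0.42857)
c(q, S) = 1/(2*q)
o(g, G) = -9/2 (o(g, G) = -2 + (-1/(-2) - 3) = -2 + (-(-1)/2 - 3) = -2 + (-2*(-¼) - 3) = -2 + (½ - 3) = -2 - 5/2 = -9/2)
(F*6)*o(0, (3 + 4) + 1) = ((3/7)*6)*(-9/2) = (18/7)*(-9/2) = -81/7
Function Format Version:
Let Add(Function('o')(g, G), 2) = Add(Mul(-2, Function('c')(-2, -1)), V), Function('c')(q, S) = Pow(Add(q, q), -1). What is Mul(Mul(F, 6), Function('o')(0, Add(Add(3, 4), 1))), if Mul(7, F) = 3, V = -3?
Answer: Rational(-81, 7) ≈ -11.571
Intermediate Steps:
F = Rational(3, 7) (F = Mul(Rational(1, 7), 3) = Rational(3, 7) ≈ 0.42857)
Function('c')(q, S) = Mul(Rational(1, 2), Pow(q, -1)) (Function('c')(q, S) = Pow(Mul(2, q), -1) = Mul(Rational(1, 2), Pow(q, -1)))
Function('o')(g, G) = Rational(-9, 2) (Function('o')(g, G) = Add(-2, Add(Mul(-2, Mul(Rational(1, 2), Pow(-2, -1))), -3)) = Add(-2, Add(Mul(-2, Mul(Rational(1, 2), Rational(-1, 2))), -3)) = Add(-2, Add(Mul(-2, Rational(-1, 4)), -3)) = Add(-2, Add(Rational(1, 2), -3)) = Add(-2, Rational(-5, 2)) = Rational(-9, 2))
Mul(Mul(F, 6), Function('o')(0, Add(Add(3, 4), 1))) = Mul(Mul(Rational(3, 7), 6), Rational(-9, 2)) = Mul(Rational(18, 7), Rational(-9, 2)) = Rational(-81, 7)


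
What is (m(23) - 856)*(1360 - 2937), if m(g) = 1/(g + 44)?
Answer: 90442527/67 ≈ 1.3499e+6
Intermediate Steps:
m(g) = 1/(44 + g)
(m(23) - 856)*(1360 - 2937) = (1/(44 + 23) - 856)*(1360 - 2937) = (1/67 - 856)*(-1577) = -57351/67*(-1577) = 90442527/67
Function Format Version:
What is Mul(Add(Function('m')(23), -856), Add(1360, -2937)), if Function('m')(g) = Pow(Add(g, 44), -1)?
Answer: Rational(90442527, 67) ≈ 1.3499e+6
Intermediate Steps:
Function('m')(g) = Pow(Add(44, g), -1)
Mul(Add(Function('m')(23), -856), Add(1360, -2937)) = Mul(Add(Pow(Add(44, 23), -1), -856), Add(1360, -2937)) = Mul(Add(Pow(67, -1), -856), -1577) = Mul(Add(Rational(1, 67), -856), -1577) = Mul(Rational(-57351, 67), -1577) = Rational(90442527, 67)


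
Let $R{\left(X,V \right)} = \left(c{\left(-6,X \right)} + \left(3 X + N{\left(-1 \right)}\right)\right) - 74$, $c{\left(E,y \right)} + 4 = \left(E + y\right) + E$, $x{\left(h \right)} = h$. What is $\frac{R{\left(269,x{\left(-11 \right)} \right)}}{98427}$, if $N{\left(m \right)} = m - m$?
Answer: $\frac{986}{98427} \approx 0.010018$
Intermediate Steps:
$N{\left(m \right)} = 0$
$c{\left(E,y \right)} = -4 + y + 2 E$ ($c{\left(E,y \right)} = -4 + \left(\left(E + y\right) + E\right) = -4 + \left(y + 2 E\right) = -4 + y + 2 E$)
$R{\left(X,V \right)} = -90 + 4 X$ ($R{\left(X,V \right)} = \left(\left(-4 + X + 2 \left(-6\right)\right) + \left(3 X + 0\right)\right) - 74 = \left(\left(-4 + X - 12\right) + 3 X\right) - 74 = \left(\left(-16 + X\right) + 3 X\right) - 74 = \left(-16 + 4 X\right) - 74 = -90 + 4 X$)
$\frac{R{\left(269,x{\left(-11 \right)} \right)}}{98427} = \frac{-90 + 4 \cdot 269}{98427} = \left(-90 + 1076\right) \frac{1}{98427} = 986 \cdot \frac{1}{98427} = \frac{986}{98427}$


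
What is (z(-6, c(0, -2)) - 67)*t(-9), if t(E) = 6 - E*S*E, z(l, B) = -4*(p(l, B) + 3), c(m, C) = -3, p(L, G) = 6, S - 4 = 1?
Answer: 41097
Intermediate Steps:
S = 5 (S = 4 + 1 = 5)
z(l, B) = -36 (z(l, B) = -4*(6 + 3) = -4*9 = -36)
t(E) = 6 - 5*E² (t(E) = 6 - E*5*E = 6 - 5*E*E = 6 - 5*E²)
(z(-6, c(0, -2)) - 67)*t(-9) = (-36 - 67)*(6 - 5*(-9)²) = -103*(6 - 5*81) = -103*(6 - 405) = -103*(-399) = 41097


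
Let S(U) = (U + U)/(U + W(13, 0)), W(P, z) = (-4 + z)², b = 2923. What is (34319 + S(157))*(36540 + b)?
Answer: 234311601963/173 ≈ 1.3544e+9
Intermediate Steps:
S(U) = 2*U/(16 + U) (S(U) = (U + U)/(U + (-4 + 0)²) = (2*U)/(U + (-4)²) = (2*U)/(U + 16) = (2*U)/(16 + U) = 2*U/(16 + U))
(34319 + S(157))*(36540 + b) = (34319 + 2*157/(16 + 157))*(36540 + 2923) = (34319 + 2*157/173)*39463 = (34319 + 2*157*(1/173))*39463 = (34319 + 314/173)*39463 = (5937501/173)*39463 = 234311601963/173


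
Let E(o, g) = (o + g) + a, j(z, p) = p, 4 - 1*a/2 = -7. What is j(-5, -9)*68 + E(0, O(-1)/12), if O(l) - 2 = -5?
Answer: -2361/4 ≈ -590.25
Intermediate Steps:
a = 22 (a = 8 - 2*(-7) = 8 + 14 = 22)
O(l) = -3 (O(l) = 2 - 5 = -3)
E(o, g) = 22 + g + o (E(o, g) = (o + g) + 22 = (g + o) + 22 = 22 + g + o)
j(-5, -9)*68 + E(0, O(-1)/12) = -9*68 + (22 - 3/12 + 0) = -612 + (22 - 3*1/12 + 0) = -612 + (22 - 1/4 + 0) = -612 + 87/4 = -2361/4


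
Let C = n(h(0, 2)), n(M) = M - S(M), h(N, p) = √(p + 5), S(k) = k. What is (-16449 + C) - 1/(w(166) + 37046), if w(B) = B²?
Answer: -1062638299/64602 ≈ -16449.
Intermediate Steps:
h(N, p) = √(5 + p)
n(M) = 0 (n(M) = M - M = 0)
C = 0
(-16449 + C) - 1/(w(166) + 37046) = (-16449 + 0) - 1/(166² + 37046) = -16449 - 1/(27556 + 37046) = -16449 - 1/64602 = -1062638299/64602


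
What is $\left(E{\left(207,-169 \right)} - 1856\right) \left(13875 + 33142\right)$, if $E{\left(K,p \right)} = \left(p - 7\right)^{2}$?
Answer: $1369135040$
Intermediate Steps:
$E{\left(K,p \right)} = \left(-7 + p\right)^{2}$
$\left(E{\left(207,-169 \right)} - 1856\right) \left(13875 + 33142\right) = \left(\left(-7 - 169\right)^{2} - 1856\right) \left(13875 + 33142\right) = \left(\left(-176\right)^{2} - 1856\right) 47017 = \left(30976 - 1856\right) 47017 = 29120 \cdot 47017 = 1369135040$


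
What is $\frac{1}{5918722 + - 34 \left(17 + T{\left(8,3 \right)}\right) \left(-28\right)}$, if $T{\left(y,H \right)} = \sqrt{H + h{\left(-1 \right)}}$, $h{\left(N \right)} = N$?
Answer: $\frac{2967453}{17611553708114} - \frac{238 \sqrt{2}}{8805776854057} \approx 1.6846 \cdot 10^{-7}$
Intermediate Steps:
$T{\left(y,H \right)} = \sqrt{-1 + H}$ ($T{\left(y,H \right)} = \sqrt{H - 1} = \sqrt{-1 + H}$)
$\frac{1}{5918722 + - 34 \left(17 + T{\left(8,3 \right)}\right) \left(-28\right)} = \frac{1}{5918722 + - 34 \left(17 + \sqrt{-1 + 3}\right) \left(-28\right)} = \frac{1}{5918722 + - 34 \left(17 + \sqrt{2}\right) \left(-28\right)} = \frac{1}{5918722 + \left(-578 - 34 \sqrt{2}\right) \left(-28\right)} = \frac{1}{5918722 + \left(16184 + 952 \sqrt{2}\right)} = \frac{1}{5934906 + 952 \sqrt{2}}$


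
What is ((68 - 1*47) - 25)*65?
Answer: -260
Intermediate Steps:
((68 - 1*47) - 25)*65 = ((68 - 47) - 25)*65 = (21 - 25)*65 = -4*65 = -260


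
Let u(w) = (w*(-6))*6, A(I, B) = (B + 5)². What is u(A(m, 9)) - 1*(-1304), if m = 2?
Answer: -5752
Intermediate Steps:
A(I, B) = (5 + B)²
u(w) = -36*w (u(w) = -6*w*6 = -36*w)
u(A(m, 9)) - 1*(-1304) = -36*(5 + 9)² - 1*(-1304) = -36*14² + 1304 = -36*196 + 1304 = -7056 + 1304 = -5752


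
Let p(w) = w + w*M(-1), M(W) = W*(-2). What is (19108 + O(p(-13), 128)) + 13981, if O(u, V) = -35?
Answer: 33054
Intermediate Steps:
M(W) = -2*W
p(w) = 3*w (p(w) = w + w*(-2*(-1)) = w + w*2 = w + 2*w = 3*w)
(19108 + O(p(-13), 128)) + 13981 = (19108 - 35) + 13981 = 19073 + 13981 = 33054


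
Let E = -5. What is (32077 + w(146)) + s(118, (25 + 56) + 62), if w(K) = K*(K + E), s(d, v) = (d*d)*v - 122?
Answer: 2043673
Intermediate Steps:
s(d, v) = -122 + v*d² (s(d, v) = d²*v - 122 = v*d² - 122 = -122 + v*d²)
w(K) = K*(-5 + K) (w(K) = K*(K - 5) = K*(-5 + K))
(32077 + w(146)) + s(118, (25 + 56) + 62) = (32077 + 146*(-5 + 146)) + (-122 + ((25 + 56) + 62)*118²) = (32077 + 146*141) + (-122 + (81 + 62)*13924) = (32077 + 20586) + (-122 + 143*13924) = 52663 + (-122 + 1991132) = 52663 + 1991010 = 2043673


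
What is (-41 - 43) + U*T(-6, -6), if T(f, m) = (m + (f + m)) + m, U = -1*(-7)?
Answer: -252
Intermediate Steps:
U = 7
T(f, m) = f + 3*m (T(f, m) = (f + 2*m) + m = f + 3*m)
(-41 - 43) + U*T(-6, -6) = (-41 - 43) + 7*(-6 + 3*(-6)) = -84 + 7*(-6 - 18) = -84 + 7*(-24) = -84 - 168 = -252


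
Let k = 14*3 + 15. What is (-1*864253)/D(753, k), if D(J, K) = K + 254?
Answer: -864253/311 ≈ -2778.9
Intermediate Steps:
k = 57 (k = 42 + 15 = 57)
D(J, K) = 254 + K
(-1*864253)/D(753, k) = (-1*864253)/(254 + 57) = -864253/311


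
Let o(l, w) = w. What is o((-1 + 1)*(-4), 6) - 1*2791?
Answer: -2785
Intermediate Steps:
o((-1 + 1)*(-4), 6) - 1*2791 = 6 - 1*2791 = 6 - 2791 = -2785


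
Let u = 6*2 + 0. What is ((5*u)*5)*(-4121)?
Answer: -1236300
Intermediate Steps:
u = 12 (u = 12 + 0 = 12)
((5*u)*5)*(-4121) = ((5*12)*5)*(-4121) = (60*5)*(-4121) = 300*(-4121) = -1236300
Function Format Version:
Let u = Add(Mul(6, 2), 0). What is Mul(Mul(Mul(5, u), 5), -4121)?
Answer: -1236300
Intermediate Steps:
u = 12 (u = Add(12, 0) = 12)
Mul(Mul(Mul(5, u), 5), -4121) = Mul(Mul(Mul(5, 12), 5), -4121) = Mul(Mul(60, 5), -4121) = Mul(300, -4121) = -1236300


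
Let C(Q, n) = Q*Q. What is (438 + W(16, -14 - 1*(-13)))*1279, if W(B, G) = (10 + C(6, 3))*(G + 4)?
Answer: 736704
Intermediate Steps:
C(Q, n) = Q²
W(B, G) = 184 + 46*G (W(B, G) = (10 + 6²)*(G + 4) = (10 + 36)*(4 + G) = 46*(4 + G) = 184 + 46*G)
(438 + W(16, -14 - 1*(-13)))*1279 = (438 + (184 + 46*(-14 - 1*(-13))))*1279 = (438 + (184 + 46*(-14 + 13)))*1279 = (438 + (184 + 46*(-1)))*1279 = (438 + (184 - 46))*1279 = (438 + 138)*1279 = 576*1279 = 736704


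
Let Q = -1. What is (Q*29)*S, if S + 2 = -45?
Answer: 1363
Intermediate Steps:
S = -47 (S = -2 - 45 = -47)
(Q*29)*S = -1*29*(-47) = -29*(-47) = 1363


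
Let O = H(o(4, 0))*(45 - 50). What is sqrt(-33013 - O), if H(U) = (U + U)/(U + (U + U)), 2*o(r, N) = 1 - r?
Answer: 7*I*sqrt(6063)/3 ≈ 181.69*I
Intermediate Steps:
o(r, N) = 1/2 - r/2 (o(r, N) = (1 - r)/2 = 1/2 - r/2)
H(U) = 2/3 (H(U) = (2*U)/(U + 2*U) = (2*U)/((3*U)) = (2*U)*(1/(3*U)) = 2/3)
O = -10/3 (O = 2*(45 - 50)/3 = (2/3)*(-5) = -10/3 ≈ -3.3333)
sqrt(-33013 - O) = sqrt(-33013 - 1*(-10/3)) = sqrt(-33013 + 10/3) = sqrt(-99029/3) = 7*I*sqrt(6063)/3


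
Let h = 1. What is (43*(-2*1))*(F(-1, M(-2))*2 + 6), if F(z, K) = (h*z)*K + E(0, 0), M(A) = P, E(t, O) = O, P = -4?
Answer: -1204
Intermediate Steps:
M(A) = -4
F(z, K) = K*z (F(z, K) = (1*z)*K + 0 = z*K + 0 = K*z + 0 = K*z)
(43*(-2*1))*(F(-1, M(-2))*2 + 6) = (43*(-2*1))*(-4*(-1)*2 + 6) = (43*(-2))*(4*2 + 6) = -86*(8 + 6) = -86*14 = -1204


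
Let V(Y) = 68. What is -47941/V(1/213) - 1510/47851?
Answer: -2294127471/3253868 ≈ -705.05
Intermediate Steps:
-47941/V(1/213) - 1510/47851 = -47941/68 - 1510/47851 = -2294127471/3253868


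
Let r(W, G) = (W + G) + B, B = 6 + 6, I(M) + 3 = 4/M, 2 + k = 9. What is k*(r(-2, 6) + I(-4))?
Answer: 84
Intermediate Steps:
k = 7 (k = -2 + 9 = 7)
I(M) = -3 + 4/M
B = 12
r(W, G) = 12 + G + W (r(W, G) = (W + G) + 12 = (G + W) + 12 = 12 + G + W)
k*(r(-2, 6) + I(-4)) = 7*((12 + 6 - 2) + (-3 + 4/(-4))) = 7*(16 + (-3 + 4*(-¼))) = 7*(16 + (-3 - 1)) = 7*(16 - 4) = 7*12 = 84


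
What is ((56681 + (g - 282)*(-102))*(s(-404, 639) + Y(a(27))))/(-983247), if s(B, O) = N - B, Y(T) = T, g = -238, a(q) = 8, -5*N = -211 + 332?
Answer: -212749019/4916235 ≈ -43.275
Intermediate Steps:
N = -121/5 (N = -(-211 + 332)/5 = -⅕*121 = -121/5 ≈ -24.200)
s(B, O) = -121/5 - B
((56681 + (g - 282)*(-102))*(s(-404, 639) + Y(a(27))))/(-983247) = ((56681 + (-238 - 282)*(-102))*((-121/5 - 1*(-404)) + 8))/(-983247) = ((56681 - 520*(-102))*((-121/5 + 404) + 8))*(-1/983247) = ((56681 + 53040)*(1899/5 + 8))*(-1/983247) = (109721*(1939/5))*(-1/983247) = (212749019/5)*(-1/983247) = -212749019/4916235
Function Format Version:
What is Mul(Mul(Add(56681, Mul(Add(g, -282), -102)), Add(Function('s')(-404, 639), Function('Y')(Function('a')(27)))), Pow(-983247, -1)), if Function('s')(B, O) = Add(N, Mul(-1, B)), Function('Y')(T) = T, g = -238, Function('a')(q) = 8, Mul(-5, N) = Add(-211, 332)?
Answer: Rational(-212749019, 4916235) ≈ -43.275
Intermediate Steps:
N = Rational(-121, 5) (N = Mul(Rational(-1, 5), Add(-211, 332)) = Mul(Rational(-1, 5), 121) = Rational(-121, 5) ≈ -24.200)
Function('s')(B, O) = Add(Rational(-121, 5), Mul(-1, B))
Mul(Mul(Add(56681, Mul(Add(g, -282), -102)), Add(Function('s')(-404, 639), Function('Y')(Function('a')(27)))), Pow(-983247, -1)) = Mul(Mul(Add(56681, Mul(Add(-238, -282), -102)), Add(Add(Rational(-121, 5), Mul(-1, -404)), 8)), Pow(-983247, -1)) = Mul(Mul(Add(56681, Mul(-520, -102)), Add(Add(Rational(-121, 5), 404), 8)), Rational(-1, 983247)) = Mul(Mul(Add(56681, 53040), Add(Rational(1899, 5), 8)), Rational(-1, 983247)) = Mul(Mul(109721, Rational(1939, 5)), Rational(-1, 983247)) = Mul(Rational(212749019, 5), Rational(-1, 983247)) = Rational(-212749019, 4916235)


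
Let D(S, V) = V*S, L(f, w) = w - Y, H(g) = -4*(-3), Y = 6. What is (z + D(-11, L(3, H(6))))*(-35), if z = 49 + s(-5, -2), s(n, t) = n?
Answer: 770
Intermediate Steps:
H(g) = 12
L(f, w) = -6 + w (L(f, w) = w - 1*6 = w - 6 = -6 + w)
D(S, V) = S*V
z = 44 (z = 49 - 5 = 44)
(z + D(-11, L(3, H(6))))*(-35) = (44 - 11*(-6 + 12))*(-35) = (44 - 11*6)*(-35) = (44 - 66)*(-35) = -22*(-35) = 770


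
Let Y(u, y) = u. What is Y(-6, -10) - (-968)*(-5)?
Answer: -4846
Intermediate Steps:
Y(-6, -10) - (-968)*(-5) = -6 - (-968)*(-5) = -6 - 88*55 = -6 - 4840 = -4846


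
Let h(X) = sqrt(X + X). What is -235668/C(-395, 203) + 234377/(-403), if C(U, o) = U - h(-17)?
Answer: 72166949/4837829 - 235668*I*sqrt(34)/156059 ≈ 14.917 - 8.8055*I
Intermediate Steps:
h(X) = sqrt(2)*sqrt(X) (h(X) = sqrt(2*X) = sqrt(2)*sqrt(X))
C(U, o) = U - I*sqrt(34) (C(U, o) = U - sqrt(2)*sqrt(-17) = U - sqrt(2)*I*sqrt(17) = U - I*sqrt(34))
-235668/C(-395, 203) + 234377/(-403) = -235668/(-395 - I*sqrt(34)) + 234377/(-403) = -235668/(-395 - I*sqrt(34)) + 234377*(-1/403) = -235668/(-395 - I*sqrt(34)) - 18029/31 = -18029/31 - 235668/(-395 - I*sqrt(34))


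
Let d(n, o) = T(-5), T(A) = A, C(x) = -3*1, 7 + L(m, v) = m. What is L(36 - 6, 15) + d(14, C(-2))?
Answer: 18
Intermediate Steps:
L(m, v) = -7 + m
C(x) = -3
d(n, o) = -5
L(36 - 6, 15) + d(14, C(-2)) = (-7 + (36 - 6)) - 5 = (-7 + 30) - 5 = 23 - 5 = 18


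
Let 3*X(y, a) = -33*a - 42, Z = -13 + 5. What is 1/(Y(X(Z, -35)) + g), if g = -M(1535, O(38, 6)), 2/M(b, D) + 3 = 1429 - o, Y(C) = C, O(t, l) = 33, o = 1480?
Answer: 27/10018 ≈ 0.0026951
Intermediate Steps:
Z = -8
X(y, a) = -14 - 11*a (X(y, a) = (-33*a - 42)/3 = (-42 - 33*a)/3 = -14 - 11*a)
M(b, D) = -1/27 (M(b, D) = 2/(-3 + (1429 - 1*1480)) = 2/(-3 + (1429 - 1480)) = 2/(-3 - 51) = 2/(-54) = 2*(-1/54) = -1/27)
g = 1/27 (g = -1*(-1/27) = 1/27 ≈ 0.037037)
1/(Y(X(Z, -35)) + g) = 1/((-14 - 11*(-35)) + 1/27) = 1/((-14 + 385) + 1/27) = 1/(371 + 1/27) = 1/(10018/27) = 27/10018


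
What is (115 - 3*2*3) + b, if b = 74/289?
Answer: 28107/289 ≈ 97.256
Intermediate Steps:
b = 74/289 (b = 74*(1/289) = 74/289 ≈ 0.25606)
(115 - 3*2*3) + b = (115 - 3*2*3) + 74/289 = (115 - 6*3) + 74/289 = (115 - 18) + 74/289 = 97 + 74/289 = 28107/289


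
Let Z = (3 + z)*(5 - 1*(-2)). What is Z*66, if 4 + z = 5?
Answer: 1848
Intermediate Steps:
z = 1 (z = -4 + 5 = 1)
Z = 28 (Z = (3 + 1)*(5 - 1*(-2)) = 4*(5 + 2) = 4*7 = 28)
Z*66 = 28*66 = 1848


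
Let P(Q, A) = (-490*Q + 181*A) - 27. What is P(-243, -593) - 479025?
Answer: -467315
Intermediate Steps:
P(Q, A) = -27 - 490*Q + 181*A
P(-243, -593) - 479025 = (-27 - 490*(-243) + 181*(-593)) - 479025 = (-27 + 119070 - 107333) - 479025 = 11710 - 479025 = -467315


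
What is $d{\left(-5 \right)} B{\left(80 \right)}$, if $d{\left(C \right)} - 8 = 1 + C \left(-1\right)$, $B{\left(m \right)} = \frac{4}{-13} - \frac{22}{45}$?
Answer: $- \frac{6524}{585} \approx -11.152$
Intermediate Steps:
$B{\left(m \right)} = - \frac{466}{585}$ ($B{\left(m \right)} = 4 \left(- \frac{1}{13}\right) - \frac{22}{45} = - \frac{4}{13} - \frac{22}{45} = - \frac{466}{585}$)
$d{\left(C \right)} = 9 - C$ ($d{\left(C \right)} = 8 + \left(1 + C \left(-1\right)\right) = 8 - \left(-1 + C\right) = 9 - C$)
$d{\left(-5 \right)} B{\left(80 \right)} = \left(9 - -5\right) \left(- \frac{466}{585}\right) = \left(9 + 5\right) \left(- \frac{466}{585}\right) = 14 \left(- \frac{466}{585}\right) = - \frac{6524}{585}$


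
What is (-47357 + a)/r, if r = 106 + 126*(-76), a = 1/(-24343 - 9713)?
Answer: 1612789993/322510320 ≈ 5.0007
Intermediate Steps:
a = -1/34056 (a = 1/(-34056) = -1/34056 ≈ -2.9363e-5)
r = -9470 (r = 106 - 9576 = -9470)
(-47357 + a)/r = (-47357 - 1/34056)/(-9470) = -1612789993/34056*(-1/9470) = 1612789993/322510320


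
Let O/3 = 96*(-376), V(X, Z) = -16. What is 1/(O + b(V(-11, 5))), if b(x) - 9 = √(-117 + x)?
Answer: -108279/11724341974 - I*√133/11724341974 ≈ -9.2354e-6 - 9.8364e-10*I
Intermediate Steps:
b(x) = 9 + √(-117 + x)
O = -108288 (O = 3*(96*(-376)) = 3*(-36096) = -108288)
1/(O + b(V(-11, 5))) = 1/(-108288 + (9 + √(-117 - 16))) = 1/(-108288 + (9 + √(-133))) = 1/(-108288 + (9 + I*√133)) = 1/(-108279 + I*√133)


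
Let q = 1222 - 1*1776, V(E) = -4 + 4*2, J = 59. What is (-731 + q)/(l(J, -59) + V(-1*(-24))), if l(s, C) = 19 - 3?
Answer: -257/4 ≈ -64.250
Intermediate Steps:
l(s, C) = 16
V(E) = 4 (V(E) = -4 + 8 = 4)
q = -554 (q = 1222 - 1776 = -554)
(-731 + q)/(l(J, -59) + V(-1*(-24))) = (-731 - 554)/(16 + 4) = -1285/20 = -1285*1/20 = -257/4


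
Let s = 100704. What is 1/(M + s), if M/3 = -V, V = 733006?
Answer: -1/2098314 ≈ -4.7657e-7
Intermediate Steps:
M = -2199018 (M = 3*(-1*733006) = 3*(-733006) = -2199018)
1/(M + s) = 1/(-2199018 + 100704) = 1/(-2098314) = -1/2098314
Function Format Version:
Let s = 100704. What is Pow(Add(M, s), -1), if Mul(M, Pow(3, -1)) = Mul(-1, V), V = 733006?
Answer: Rational(-1, 2098314) ≈ -4.7657e-7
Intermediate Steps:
M = -2199018 (M = Mul(3, Mul(-1, 733006)) = Mul(3, -733006) = -2199018)
Pow(Add(M, s), -1) = Pow(Add(-2199018, 100704), -1) = Pow(-2098314, -1) = Rational(-1, 2098314)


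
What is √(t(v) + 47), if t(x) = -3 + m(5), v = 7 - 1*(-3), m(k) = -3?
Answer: √41 ≈ 6.4031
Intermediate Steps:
v = 10 (v = 7 + 3 = 10)
t(x) = -6 (t(x) = -3 - 3 = -6)
√(t(v) + 47) = √(-6 + 47) = √41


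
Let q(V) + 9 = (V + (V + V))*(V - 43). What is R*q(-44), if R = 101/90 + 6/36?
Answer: 14790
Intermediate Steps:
q(V) = -9 + 3*V*(-43 + V) (q(V) = -9 + (V + (V + V))*(V - 43) = -9 + (V + 2*V)*(-43 + V) = -9 + (3*V)*(-43 + V) = -9 + 3*V*(-43 + V))
R = 58/45 (R = 101*(1/90) + 6*(1/36) = 101/90 + ⅙ = 58/45 ≈ 1.2889)
R*q(-44) = 58*(-9 - 129*(-44) + 3*(-44)²)/45 = 58*(-9 + 5676 + 3*1936)/45 = 58*(-9 + 5676 + 5808)/45 = (58/45)*11475 = 14790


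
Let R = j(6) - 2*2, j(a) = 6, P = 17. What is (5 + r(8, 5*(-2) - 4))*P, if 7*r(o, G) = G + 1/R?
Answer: 731/14 ≈ 52.214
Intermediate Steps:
R = 2 (R = 6 - 2*2 = 6 - 4 = 2)
r(o, G) = 1/14 + G/7 (r(o, G) = (G + 1/2)/7 = (G + ½)/7 = (½ + G)/7 = 1/14 + G/7)
(5 + r(8, 5*(-2) - 4))*P = (5 + (1/14 + (5*(-2) - 4)/7))*17 = (5 + (1/14 + (-10 - 4)/7))*17 = (5 + (1/14 + (⅐)*(-14)))*17 = (5 + (1/14 - 2))*17 = (5 - 27/14)*17 = (43/14)*17 = 731/14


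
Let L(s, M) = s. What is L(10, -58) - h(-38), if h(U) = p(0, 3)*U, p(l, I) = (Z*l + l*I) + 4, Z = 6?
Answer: 162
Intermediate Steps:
p(l, I) = 4 + 6*l + I*l (p(l, I) = (6*l + l*I) + 4 = (6*l + I*l) + 4 = 4 + 6*l + I*l)
h(U) = 4*U (h(U) = (4 + 6*0 + 3*0)*U = (4 + 0 + 0)*U = 4*U)
L(10, -58) - h(-38) = 10 - 4*(-38) = 10 - 1*(-152) = 10 + 152 = 162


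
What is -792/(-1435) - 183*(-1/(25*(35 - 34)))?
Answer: 56481/7175 ≈ 7.8719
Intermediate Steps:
-792/(-1435) - 183*(-1/(25*(35 - 34))) = -792*(-1/1435) - 183/(1*(-25)) = 792/1435 - 183/(-25) = 792/1435 - 183*(-1/25) = 792/1435 + 183/25 = 56481/7175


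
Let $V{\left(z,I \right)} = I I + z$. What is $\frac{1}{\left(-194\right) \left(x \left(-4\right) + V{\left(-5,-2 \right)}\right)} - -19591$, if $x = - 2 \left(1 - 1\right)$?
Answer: $\frac{3800655}{194} \approx 19591.0$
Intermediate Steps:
$x = 0$ ($x = \left(-2\right) 0 = 0$)
$V{\left(z,I \right)} = z + I^{2}$ ($V{\left(z,I \right)} = I^{2} + z = z + I^{2}$)
$\frac{1}{\left(-194\right) \left(x \left(-4\right) + V{\left(-5,-2 \right)}\right)} - -19591 = \frac{1}{\left(-194\right) \left(0 \left(-4\right) - \left(5 - \left(-2\right)^{2}\right)\right)} - -19591 = \frac{1}{\left(-194\right) \left(0 + \left(-5 + 4\right)\right)} + 19591 = \frac{1}{\left(-194\right) \left(0 - 1\right)} + 19591 = \frac{1}{\left(-194\right) \left(-1\right)} + 19591 = \frac{1}{194} + 19591 = \frac{3800655}{194}$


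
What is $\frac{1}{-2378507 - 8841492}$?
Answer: $- \frac{1}{11219999} \approx -8.9127 \cdot 10^{-8}$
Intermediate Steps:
$\frac{1}{-2378507 - 8841492} = \frac{1}{-11219999} = - \frac{1}{11219999}$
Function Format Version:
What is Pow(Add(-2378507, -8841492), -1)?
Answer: Rational(-1, 11219999) ≈ -8.9127e-8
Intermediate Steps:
Pow(Add(-2378507, -8841492), -1) = Pow(-11219999, -1) = Rational(-1, 11219999)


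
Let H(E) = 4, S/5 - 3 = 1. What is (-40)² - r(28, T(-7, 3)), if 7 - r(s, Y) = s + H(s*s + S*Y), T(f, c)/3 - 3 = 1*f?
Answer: 1625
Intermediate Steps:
S = 20 (S = 15 + 5*1 = 15 + 5 = 20)
T(f, c) = 9 + 3*f (T(f, c) = 9 + 3*(1*f) = 9 + 3*f)
r(s, Y) = 3 - s (r(s, Y) = 7 - (s + 4) = 7 - (4 + s) = 7 + (-4 - s) = 3 - s)
(-40)² - r(28, T(-7, 3)) = (-40)² - (3 - 1*28) = 1600 - (3 - 28) = 1600 - 1*(-25) = 1600 + 25 = 1625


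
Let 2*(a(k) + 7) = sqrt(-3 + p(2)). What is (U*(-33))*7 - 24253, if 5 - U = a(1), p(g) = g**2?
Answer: -53819/2 ≈ -26910.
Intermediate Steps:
a(k) = -13/2 (a(k) = -7 + sqrt(-3 + 2**2)/2 = -7 + sqrt(-3 + 4)/2 = -7 + sqrt(1)/2 = -7 + (1/2)*1 = -7 + 1/2 = -13/2)
U = 23/2 (U = 5 - 1*(-13/2) = 5 + 13/2 = 23/2 ≈ 11.500)
(U*(-33))*7 - 24253 = ((23/2)*(-33))*7 - 24253 = -759/2*7 - 24253 = -5313/2 - 24253 = -53819/2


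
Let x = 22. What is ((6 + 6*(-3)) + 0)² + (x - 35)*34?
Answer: -298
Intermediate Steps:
((6 + 6*(-3)) + 0)² + (x - 35)*34 = ((6 + 6*(-3)) + 0)² + (22 - 35)*34 = ((6 - 18) + 0)² - 13*34 = (-12 + 0)² - 442 = (-12)² - 442 = 144 - 442 = -298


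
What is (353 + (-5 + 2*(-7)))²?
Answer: 111556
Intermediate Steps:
(353 + (-5 + 2*(-7)))² = (353 + (-5 - 14))² = (353 - 19)² = 334² = 111556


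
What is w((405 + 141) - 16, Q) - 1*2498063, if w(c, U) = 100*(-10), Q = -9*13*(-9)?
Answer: -2499063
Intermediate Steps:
Q = 1053 (Q = -117*(-9) = 1053)
w(c, U) = -1000
w((405 + 141) - 16, Q) - 1*2498063 = -1000 - 1*2498063 = -1000 - 2498063 = -2499063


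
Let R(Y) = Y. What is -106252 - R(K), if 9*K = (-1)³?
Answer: -956267/9 ≈ -1.0625e+5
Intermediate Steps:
K = -⅑ (K = (⅑)*(-1)³ = (⅑)*(-1) = -⅑ ≈ -0.11111)
-106252 - R(K) = -106252 - 1*(-⅑) = -106252 + ⅑ = -956267/9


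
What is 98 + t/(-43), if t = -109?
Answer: 4323/43 ≈ 100.53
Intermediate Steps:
98 + t/(-43) = 98 - 109/(-43) = 98 - 1/43*(-109) = 98 + 109/43 = 4323/43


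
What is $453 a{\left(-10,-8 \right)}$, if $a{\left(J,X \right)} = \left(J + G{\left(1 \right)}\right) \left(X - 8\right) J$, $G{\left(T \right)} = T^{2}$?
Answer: $-652320$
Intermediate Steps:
$a{\left(J,X \right)} = J \left(1 + J\right) \left(-8 + X\right)$ ($a{\left(J,X \right)} = \left(J + 1^{2}\right) \left(X - 8\right) J = \left(J + 1\right) \left(-8 + X\right) J = \left(1 + J\right) \left(-8 + X\right) J = J \left(1 + J\right) \left(-8 + X\right)$)
$453 a{\left(-10,-8 \right)} = 453 \left(- 10 \left(-8 - 8 - -80 - -80\right)\right) = 453 \left(- 10 \left(-8 - 8 + 80 + 80\right)\right) = 453 \left(\left(-10\right) 144\right) = 453 \left(-1440\right) = -652320$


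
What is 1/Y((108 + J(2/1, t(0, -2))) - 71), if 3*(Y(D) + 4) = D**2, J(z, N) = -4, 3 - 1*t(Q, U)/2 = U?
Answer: 1/359 ≈ 0.0027855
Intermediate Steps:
t(Q, U) = 6 - 2*U
Y(D) = -4 + D**2/3
1/Y((108 + J(2/1, t(0, -2))) - 71) = 1/(-4 + ((108 - 4) - 71)**2/3) = 1/(-4 + (104 - 71)**2/3) = 1/(-4 + (1/3)*33**2) = 1/(-4 + (1/3)*1089) = 1/(-4 + 363) = 1/359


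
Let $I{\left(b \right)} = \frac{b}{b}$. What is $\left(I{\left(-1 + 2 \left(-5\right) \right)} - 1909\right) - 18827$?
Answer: $-20735$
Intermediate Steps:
$I{\left(b \right)} = 1$
$\left(I{\left(-1 + 2 \left(-5\right) \right)} - 1909\right) - 18827 = \left(1 - 1909\right) - 18827 = -1908 - 18827 = -20735$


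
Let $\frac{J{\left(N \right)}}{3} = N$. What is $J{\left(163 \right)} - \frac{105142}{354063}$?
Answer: $\frac{173031665}{354063} \approx 488.7$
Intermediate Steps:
$J{\left(N \right)} = 3 N$
$J{\left(163 \right)} - \frac{105142}{354063} = 3 \cdot 163 - \frac{105142}{354063} = 489 - \frac{105142}{354063} = \frac{173031665}{354063}$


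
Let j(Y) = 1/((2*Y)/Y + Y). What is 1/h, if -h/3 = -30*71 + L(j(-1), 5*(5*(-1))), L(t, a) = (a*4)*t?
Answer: 1/6690 ≈ 0.00014948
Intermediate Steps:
j(Y) = 1/(2 + Y)
L(t, a) = 4*a*t (L(t, a) = (4*a)*t = 4*a*t)
h = 6690 (h = -3*(-30*71 + 4*(5*(5*(-1)))/(2 - 1)) = -3*(-2130 + 4*(5*(-5))/1) = -3*(-2130 + 4*(-25)*1) = -3*(-2130 - 100) = -3*(-2230) = 6690)
1/h = 1/6690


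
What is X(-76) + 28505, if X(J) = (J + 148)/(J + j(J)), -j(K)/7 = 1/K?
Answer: 18271097/641 ≈ 28504.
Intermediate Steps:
j(K) = -7/K
X(J) = (148 + J)/(J - 7/J) (X(J) = (J + 148)/(J - 7/J) = (148 + J)/(J - 7/J))
X(-76) + 28505 = -76*(148 - 76)/(-7 + (-76)²) + 28505 = -76*72/(-7 + 5776) + 28505 = -76*72/5769 + 28505 = -76*1/5769*72 + 28505 = -608/641 + 28505 = 18271097/641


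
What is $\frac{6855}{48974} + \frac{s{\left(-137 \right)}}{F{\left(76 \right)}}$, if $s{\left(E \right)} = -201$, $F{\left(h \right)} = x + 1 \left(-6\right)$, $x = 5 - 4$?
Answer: $\frac{9878049}{244870} \approx 40.34$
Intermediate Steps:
$x = 1$ ($x = 5 - 4 = 1$)
$F{\left(h \right)} = -5$ ($F{\left(h \right)} = 1 + 1 \left(-6\right) = 1 - 6 = -5$)
$\frac{6855}{48974} + \frac{s{\left(-137 \right)}}{F{\left(76 \right)}} = \frac{6855}{48974} - \frac{201}{-5} = 6855 \cdot \frac{1}{48974} - - \frac{201}{5} = \frac{6855}{48974} + \frac{201}{5} = \frac{9878049}{244870}$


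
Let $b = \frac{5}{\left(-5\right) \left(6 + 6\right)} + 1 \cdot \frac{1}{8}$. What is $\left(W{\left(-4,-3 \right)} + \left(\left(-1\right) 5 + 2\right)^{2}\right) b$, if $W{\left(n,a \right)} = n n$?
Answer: $\frac{25}{24} \approx 1.0417$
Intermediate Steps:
$W{\left(n,a \right)} = n^{2}$
$b = \frac{1}{24}$ ($b = \frac{5}{\left(-5\right) 12} + 1 \cdot \frac{1}{8} = \frac{5}{-60} + \frac{1}{8} = 5 \left(- \frac{1}{60}\right) + \frac{1}{8} = - \frac{1}{12} + \frac{1}{8} = \frac{1}{24} \approx 0.041667$)
$\left(W{\left(-4,-3 \right)} + \left(\left(-1\right) 5 + 2\right)^{2}\right) b = \left(\left(-4\right)^{2} + \left(\left(-1\right) 5 + 2\right)^{2}\right) \frac{1}{24} = \left(16 + \left(-5 + 2\right)^{2}\right) \frac{1}{24} = \left(16 + \left(-3\right)^{2}\right) \frac{1}{24} = \left(16 + 9\right) \frac{1}{24} = 25 \cdot \frac{1}{24} = \frac{25}{24}$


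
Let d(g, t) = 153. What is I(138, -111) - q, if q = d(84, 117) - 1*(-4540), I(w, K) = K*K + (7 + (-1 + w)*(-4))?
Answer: 7087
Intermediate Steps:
I(w, K) = 11 + K² - 4*w (I(w, K) = K² + (7 + (4 - 4*w)) = K² + (11 - 4*w) = 11 + K² - 4*w)
q = 4693 (q = 153 - 1*(-4540) = 153 + 4540 = 4693)
I(138, -111) - q = (11 + (-111)² - 4*138) - 1*4693 = (11 + 12321 - 552) - 4693 = 11780 - 4693 = 7087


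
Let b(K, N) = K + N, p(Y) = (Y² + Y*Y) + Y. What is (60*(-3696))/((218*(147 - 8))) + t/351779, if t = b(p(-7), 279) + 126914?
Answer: -37076775636/5329803629 ≈ -6.9565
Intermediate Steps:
p(Y) = Y + 2*Y² (p(Y) = (Y² + Y²) + Y = 2*Y² + Y = Y + 2*Y²)
t = 127284 (t = (-7*(1 + 2*(-7)) + 279) + 126914 = (-7*(1 - 14) + 279) + 126914 = (-7*(-13) + 279) + 126914 = (91 + 279) + 126914 = 370 + 126914 = 127284)
(60*(-3696))/((218*(147 - 8))) + t/351779 = (60*(-3696))/((218*(147 - 8))) + 127284/351779 = -221760/(218*139) + 127284*(1/351779) = -221760/30302 + 127284/351779 = -221760*1/30302 + 127284/351779 = -110880/15151 + 127284/351779 = -37076775636/5329803629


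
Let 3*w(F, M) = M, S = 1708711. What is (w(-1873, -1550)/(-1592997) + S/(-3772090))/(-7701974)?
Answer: 37603998853/639824068723950180 ≈ 5.8772e-8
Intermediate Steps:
w(F, M) = M/3
(w(-1873, -1550)/(-1592997) + S/(-3772090))/(-7701974) = (((⅓)*(-1550))/(-1592997) + 1708711/(-3772090))/(-7701974) = (-1550/3*(-1/1592997) + 1708711*(-1/3772090))*(-1/7701974) = (50/154161 - 1708711/3772090)*(-1/7701974) = -37603998853/83072738070*(-1/7701974) = 37603998853/639824068723950180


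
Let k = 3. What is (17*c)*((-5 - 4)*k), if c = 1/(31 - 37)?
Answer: 153/2 ≈ 76.500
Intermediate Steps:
c = -⅙ (c = 1/(-6) = -⅙ ≈ -0.16667)
(17*c)*((-5 - 4)*k) = (17*(-⅙))*((-5 - 4)*3) = -(-51)*3/2 = -17/6*(-27) = 153/2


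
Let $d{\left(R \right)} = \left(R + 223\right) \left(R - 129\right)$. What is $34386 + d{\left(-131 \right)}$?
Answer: $10466$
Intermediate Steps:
$d{\left(R \right)} = \left(-129 + R\right) \left(223 + R\right)$ ($d{\left(R \right)} = \left(223 + R\right) \left(-129 + R\right) = \left(-129 + R\right) \left(223 + R\right)$)
$34386 + d{\left(-131 \right)} = 34386 + \left(-28767 + \left(-131\right)^{2} + 94 \left(-131\right)\right) = 34386 - 23920 = 10466$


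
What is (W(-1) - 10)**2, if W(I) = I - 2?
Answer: 169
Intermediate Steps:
W(I) = -2 + I
(W(-1) - 10)**2 = ((-2 - 1) - 10)**2 = (-3 - 10)**2 = (-13)**2 = 169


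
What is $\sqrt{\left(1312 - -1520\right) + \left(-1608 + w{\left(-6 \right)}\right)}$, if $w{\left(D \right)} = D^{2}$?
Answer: $6 \sqrt{35} \approx 35.496$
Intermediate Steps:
$\sqrt{\left(1312 - -1520\right) + \left(-1608 + w{\left(-6 \right)}\right)} = \sqrt{\left(1312 - -1520\right) - \left(1608 - \left(-6\right)^{2}\right)} = \sqrt{\left(1312 + 1520\right) + \left(-1608 + 36\right)} = \sqrt{2832 - 1572} = \sqrt{1260} = 6 \sqrt{35}$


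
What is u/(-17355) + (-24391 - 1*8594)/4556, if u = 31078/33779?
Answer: -1137475768129/157110858060 ≈ -7.2400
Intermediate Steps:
u = 31078/33779 (u = 31078*(1/33779) = 31078/33779 ≈ 0.92004)
u/(-17355) + (-24391 - 1*8594)/4556 = (31078/33779)/(-17355) + (-24391 - 1*8594)/4556 = (31078/33779)*(-1/17355) + (-24391 - 8594)*(1/4556) = -31078/586234545 - 32985*1/4556 = -31078/586234545 - 32985/4556 = -1137475768129/157110858060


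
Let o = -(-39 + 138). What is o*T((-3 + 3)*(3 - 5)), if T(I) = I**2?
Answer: 0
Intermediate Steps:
o = -99 (o = -1*99 = -99)
o*T((-3 + 3)*(3 - 5)) = -99*(-3 + 3)**2*(3 - 5)**2 = -99*(0*(-2))**2 = -99*0**2 = -99*0 = 0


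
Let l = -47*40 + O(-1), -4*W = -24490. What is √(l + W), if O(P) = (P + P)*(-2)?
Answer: √16986/2 ≈ 65.165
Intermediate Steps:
O(P) = -4*P (O(P) = (2*P)*(-2) = -4*P)
W = 12245/2 (W = -¼*(-24490) = 12245/2 ≈ 6122.5)
l = -1876 (l = -47*40 - 4*(-1) = -1880 + 4 = -1876)
√(l + W) = √(-1876 + 12245/2) = √(8493/2) = √16986/2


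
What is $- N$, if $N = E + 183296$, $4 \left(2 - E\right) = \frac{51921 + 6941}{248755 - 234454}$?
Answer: $- \frac{5242659965}{28602} \approx -1.833 \cdot 10^{5}$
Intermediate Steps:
$E = \frac{27773}{28602}$ ($E = 2 - \frac{\left(51921 + 6941\right) \frac{1}{248755 - 234454}}{4} = 2 - \frac{58862 \cdot \frac{1}{14301}}{4} = 2 - \frac{29431}{28602} = \frac{27773}{28602} \approx 0.97102$)
$N = \frac{5242659965}{28602}$ ($N = \frac{27773}{28602} + 183296 = \frac{5242659965}{28602} \approx 1.833 \cdot 10^{5}$)
$- N = \left(-1\right) \frac{5242659965}{28602} = - \frac{5242659965}{28602}$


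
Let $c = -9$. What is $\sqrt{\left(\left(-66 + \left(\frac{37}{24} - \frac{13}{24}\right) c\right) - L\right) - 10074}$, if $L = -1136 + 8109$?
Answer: $i \sqrt{17122} \approx 130.85 i$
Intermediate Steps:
$L = 6973$
$\sqrt{\left(\left(-66 + \left(\frac{37}{24} - \frac{13}{24}\right) c\right) - L\right) - 10074} = \sqrt{\left(\left(-66 + \left(\frac{37}{24} - \frac{13}{24}\right) \left(-9\right)\right) - 6973\right) - 10074} = \sqrt{\left(\left(-66 + 1 \left(-9\right)\right) - 6973\right) - 10074} = \sqrt{\left(\left(-66 - 9\right) - 6973\right) - 10074} = \sqrt{\left(-75 - 6973\right) - 10074} = \sqrt{-7048 - 10074} = \sqrt{-17122} = i \sqrt{17122}$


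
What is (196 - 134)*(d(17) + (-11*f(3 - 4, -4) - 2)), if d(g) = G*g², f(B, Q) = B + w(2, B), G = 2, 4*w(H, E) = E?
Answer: 73129/2 ≈ 36565.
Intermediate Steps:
w(H, E) = E/4
f(B, Q) = 5*B/4 (f(B, Q) = B + B/4 = 5*B/4)
d(g) = 2*g²
(196 - 134)*(d(17) + (-11*f(3 - 4, -4) - 2)) = (196 - 134)*(2*17² + (-55*(3 - 4)/4 - 2)) = 62*(2*289 + (-55*(-1)/4 - 2)) = 62*(578 + (-11*(-5/4) - 2)) = 62*(578 + (55/4 - 2)) = 62*(578 + 47/4) = 62*(2359/4) = 73129/2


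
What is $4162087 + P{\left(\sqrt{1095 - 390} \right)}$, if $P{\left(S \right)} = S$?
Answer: $4162087 + \sqrt{705} \approx 4.1621 \cdot 10^{6}$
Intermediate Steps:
$4162087 + P{\left(\sqrt{1095 - 390} \right)} = 4162087 + \sqrt{1095 - 390} = 4162087 + \sqrt{705}$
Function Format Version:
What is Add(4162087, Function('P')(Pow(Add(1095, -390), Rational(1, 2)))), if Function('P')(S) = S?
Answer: Add(4162087, Pow(705, Rational(1, 2))) ≈ 4.1621e+6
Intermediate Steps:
Add(4162087, Function('P')(Pow(Add(1095, -390), Rational(1, 2)))) = Add(4162087, Pow(Add(1095, -390), Rational(1, 2))) = Add(4162087, Pow(705, Rational(1, 2)))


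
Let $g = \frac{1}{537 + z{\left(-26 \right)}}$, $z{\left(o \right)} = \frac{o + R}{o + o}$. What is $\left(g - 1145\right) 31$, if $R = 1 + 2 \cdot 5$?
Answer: $- \frac{991693193}{27939} \approx -35495.0$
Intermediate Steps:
$R = 11$ ($R = 1 + 10 = 11$)
$z{\left(o \right)} = \frac{11 + o}{2 o}$ ($z{\left(o \right)} = \frac{o + 11}{o + o} = \frac{11 + o}{2 o}$)
$g = \frac{52}{27939}$ ($g = \frac{1}{537 + \frac{11 - 26}{2 \left(-26\right)}} = \frac{1}{537 + \frac{1}{2} \left(- \frac{1}{26}\right) \left(-15\right)} = \frac{1}{537 + \frac{15}{52}} = \frac{1}{\frac{27939}{52}} = \frac{52}{27939} \approx 0.0018612$)
$\left(g - 1145\right) 31 = \left(\frac{52}{27939} - 1145\right) 31 = \left(- \frac{31990103}{27939}\right) 31 = - \frac{991693193}{27939}$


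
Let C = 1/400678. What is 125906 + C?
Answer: 50447764269/400678 ≈ 1.2591e+5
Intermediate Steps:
C = 1/400678 ≈ 2.4958e-6
125906 + C = 125906 + 1/400678 = 50447764269/400678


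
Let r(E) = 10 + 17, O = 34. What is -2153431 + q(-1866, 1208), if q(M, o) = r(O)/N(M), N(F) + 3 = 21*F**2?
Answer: -52487061783812/24373691 ≈ -2.1534e+6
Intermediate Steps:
N(F) = -3 + 21*F**2
r(E) = 27
q(M, o) = 27/(-3 + 21*M**2)
-2153431 + q(-1866, 1208) = -2153431 + 9/(-1 + 7*(-1866)**2) = -2153431 + 9/(-1 + 7*3481956) = -2153431 + 9/(-1 + 24373692) = -2153431 + 9/24373691 = -52487061783812/24373691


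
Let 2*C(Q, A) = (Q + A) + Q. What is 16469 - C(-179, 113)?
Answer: 33183/2 ≈ 16592.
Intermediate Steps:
C(Q, A) = Q + A/2 (C(Q, A) = ((Q + A) + Q)/2 = ((A + Q) + Q)/2 = (A + 2*Q)/2 = Q + A/2)
16469 - C(-179, 113) = 16469 - (-179 + (½)*113) = 16469 - (-179 + 113/2) = 16469 - 1*(-245/2) = 16469 + 245/2 = 33183/2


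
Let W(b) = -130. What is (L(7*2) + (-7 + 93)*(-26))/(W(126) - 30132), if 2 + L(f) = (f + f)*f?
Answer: 923/15131 ≈ 0.061001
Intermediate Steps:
L(f) = -2 + 2*f² (L(f) = -2 + (f + f)*f = -2 + (2*f)*f = -2 + 2*f²)
(L(7*2) + (-7 + 93)*(-26))/(W(126) - 30132) = ((-2 + 2*(7*2)²) + (-7 + 93)*(-26))/(-130 - 30132) = ((-2 + 2*14²) + 86*(-26))/(-30262) = ((-2 + 2*196) - 2236)*(-1/30262) = ((-2 + 392) - 2236)*(-1/30262) = (390 - 2236)*(-1/30262) = -1846*(-1/30262) = 923/15131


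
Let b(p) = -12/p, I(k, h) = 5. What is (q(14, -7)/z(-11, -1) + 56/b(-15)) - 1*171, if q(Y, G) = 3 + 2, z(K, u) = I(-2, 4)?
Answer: -100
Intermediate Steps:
z(K, u) = 5
q(Y, G) = 5
(q(14, -7)/z(-11, -1) + 56/b(-15)) - 1*171 = (5/5 + 56/((-12/(-15)))) - 1*171 = (5*(1/5) + 56/((-12*(-1/15)))) - 171 = (1 + 56/(4/5)) - 171 = (1 + 56*(5/4)) - 171 = (1 + 70) - 171 = 71 - 171 = -100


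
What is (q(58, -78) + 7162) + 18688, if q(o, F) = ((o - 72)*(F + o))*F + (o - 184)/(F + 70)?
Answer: 16103/4 ≈ 4025.8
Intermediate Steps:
q(o, F) = (-184 + o)/(70 + F) + F*(-72 + o)*(F + o) (q(o, F) = ((-72 + o)*(F + o))*F + (-184 + o)/(70 + F) = F*(-72 + o)*(F + o) + (-184 + o)/(70 + F) = (-184 + o)/(70 + F) + F*(-72 + o)*(F + o))
(q(58, -78) + 7162) + 18688 = ((-184 + 58 - 5040*(-78)**2 - 72*(-78)**3 + 58*(-78)**3 + (-78)**2*58**2 - 5040*(-78)*58 - 2*58*(-78)**2 + 70*(-78)*58**2)/(70 - 78) + 7162) + 18688 = ((-184 + 58 - 5040*6084 - 72*(-474552) + 58*(-474552) + 6084*3364 + 22800960 - 2*58*6084 + 70*(-78)*3364)/(-8) + 7162) + 18688 = (-(-184 + 58 - 30663360 + 34167744 - 27524016 + 20466576 + 22800960 - 705744 - 18367440)/8 + 7162) + 18688 = (-1/8*174594 + 7162) + 18688 = (-87297/4 + 7162) + 18688 = -58649/4 + 18688 = 16103/4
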